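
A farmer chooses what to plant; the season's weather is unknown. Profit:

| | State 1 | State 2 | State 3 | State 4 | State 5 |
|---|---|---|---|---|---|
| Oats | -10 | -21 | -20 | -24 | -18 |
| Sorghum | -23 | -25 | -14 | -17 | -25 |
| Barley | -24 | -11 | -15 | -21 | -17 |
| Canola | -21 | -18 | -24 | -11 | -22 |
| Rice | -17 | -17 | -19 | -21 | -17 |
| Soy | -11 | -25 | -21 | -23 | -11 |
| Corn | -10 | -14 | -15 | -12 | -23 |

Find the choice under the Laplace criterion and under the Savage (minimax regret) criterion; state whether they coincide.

Row averages: Oats=-18.6, Sorghum=-20.8, Barley=-17.6, Canola=-19.2, Rice=-18.2, Soy=-18.2, Corn=-14.8
Highest average = -14.8 → Corn.
Column bests: State 1=-10, State 2=-11, State 3=-14, State 4=-11, State 5=-11.
Oats regrets: 0, 10, 6, 13, 7 → max 13
Sorghum regrets: 13, 14, 0, 6, 14 → max 14
Barley regrets: 14, 0, 1, 10, 6 → max 14
Canola regrets: 11, 7, 10, 0, 11 → max 11
Rice regrets: 7, 6, 5, 10, 6 → max 10
Soy regrets: 1, 14, 7, 12, 0 → max 14
Corn regrets: 0, 3, 1, 1, 12 → max 12
Smallest max regret = 10 → Rice.

laplace → Corn; minimax regret → Rice (disagree)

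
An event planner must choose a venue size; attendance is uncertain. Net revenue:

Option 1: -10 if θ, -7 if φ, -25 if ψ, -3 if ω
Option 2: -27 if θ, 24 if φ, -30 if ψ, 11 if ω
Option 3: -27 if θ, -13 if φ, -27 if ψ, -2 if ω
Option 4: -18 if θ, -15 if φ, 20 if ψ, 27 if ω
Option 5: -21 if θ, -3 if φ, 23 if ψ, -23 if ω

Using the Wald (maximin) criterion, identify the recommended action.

Row minima: Option 1=-25, Option 2=-30, Option 3=-27, Option 4=-18, Option 5=-23
Best worst-case = -18 → Option 4.

Option 4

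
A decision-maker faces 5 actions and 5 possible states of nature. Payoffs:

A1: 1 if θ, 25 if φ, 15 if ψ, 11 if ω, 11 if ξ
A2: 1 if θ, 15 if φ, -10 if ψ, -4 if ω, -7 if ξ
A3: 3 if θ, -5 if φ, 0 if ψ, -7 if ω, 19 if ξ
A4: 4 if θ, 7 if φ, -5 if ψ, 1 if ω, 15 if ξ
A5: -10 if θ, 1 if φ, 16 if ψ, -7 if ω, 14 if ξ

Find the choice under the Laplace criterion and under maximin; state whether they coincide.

laplace → A1; maximin → A1 (agree)

Row averages: A1=12.6, A2=-1, A3=2, A4=4.4, A5=2.8
Highest average = 12.6 → A1.
Row minima: A1=1, A2=-10, A3=-7, A4=-5, A5=-10
Best worst-case = 1 → A1.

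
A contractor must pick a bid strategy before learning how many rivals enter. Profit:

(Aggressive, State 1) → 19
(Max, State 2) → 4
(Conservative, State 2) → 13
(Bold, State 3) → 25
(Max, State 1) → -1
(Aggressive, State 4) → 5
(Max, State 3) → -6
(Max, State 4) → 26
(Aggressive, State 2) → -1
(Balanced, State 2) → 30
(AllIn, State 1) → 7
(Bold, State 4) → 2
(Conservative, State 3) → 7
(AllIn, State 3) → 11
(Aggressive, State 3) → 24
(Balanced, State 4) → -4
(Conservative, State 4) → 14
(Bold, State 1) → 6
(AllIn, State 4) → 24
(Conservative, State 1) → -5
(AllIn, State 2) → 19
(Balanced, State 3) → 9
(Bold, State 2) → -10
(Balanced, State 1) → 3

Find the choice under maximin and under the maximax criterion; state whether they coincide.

maximin → AllIn; maximax → Balanced (disagree)

Row minima: Conservative=-5, Balanced=-4, Aggressive=-1, Bold=-10, AllIn=7, Max=-6
Best worst-case = 7 → AllIn.
Row maxima: Conservative=14, Balanced=30, Aggressive=24, Bold=25, AllIn=24, Max=26
Best best-case = 30 → Balanced.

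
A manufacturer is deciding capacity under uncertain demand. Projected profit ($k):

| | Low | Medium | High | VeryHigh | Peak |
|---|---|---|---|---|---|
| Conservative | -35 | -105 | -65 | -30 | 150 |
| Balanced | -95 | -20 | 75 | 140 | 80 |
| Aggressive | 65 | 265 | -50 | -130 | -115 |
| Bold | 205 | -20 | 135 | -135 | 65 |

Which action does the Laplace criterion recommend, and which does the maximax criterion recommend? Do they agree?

laplace → Bold; maximax → Aggressive (disagree)

Row averages: Conservative=-17, Balanced=36, Aggressive=7, Bold=50
Highest average = 50 → Bold.
Row maxima: Conservative=150, Balanced=140, Aggressive=265, Bold=205
Best best-case = 265 → Aggressive.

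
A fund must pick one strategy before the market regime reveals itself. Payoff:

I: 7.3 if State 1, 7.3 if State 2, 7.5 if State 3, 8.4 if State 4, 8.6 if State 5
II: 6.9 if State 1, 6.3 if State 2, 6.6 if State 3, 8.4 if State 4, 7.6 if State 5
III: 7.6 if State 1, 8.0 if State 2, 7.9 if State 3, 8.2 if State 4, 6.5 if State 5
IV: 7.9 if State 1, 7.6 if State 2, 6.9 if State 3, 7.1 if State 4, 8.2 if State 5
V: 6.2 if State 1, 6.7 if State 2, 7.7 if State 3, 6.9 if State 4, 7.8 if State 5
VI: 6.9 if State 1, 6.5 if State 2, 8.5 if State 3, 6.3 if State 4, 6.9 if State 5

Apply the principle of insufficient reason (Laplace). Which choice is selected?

I

Row averages: I=7.82, II=7.16, III=7.64, IV=7.54, V=7.06, VI=7.02
Highest average = 7.82 → I.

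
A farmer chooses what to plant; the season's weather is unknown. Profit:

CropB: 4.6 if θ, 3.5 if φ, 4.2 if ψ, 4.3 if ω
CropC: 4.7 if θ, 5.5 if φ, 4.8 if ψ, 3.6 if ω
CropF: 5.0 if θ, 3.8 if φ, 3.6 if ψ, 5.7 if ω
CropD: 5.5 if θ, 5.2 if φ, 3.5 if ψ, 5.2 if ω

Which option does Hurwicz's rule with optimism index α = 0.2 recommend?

CropF

CropB: 0.2·4.6 + 0.8·3.5 = 3.72
CropC: 0.2·5.5 + 0.8·3.6 = 3.98
CropF: 0.2·5.7 + 0.8·3.6 = 4.02
CropD: 0.2·5.5 + 0.8·3.5 = 3.9
Highest Hurwicz score = 4.02 → CropF.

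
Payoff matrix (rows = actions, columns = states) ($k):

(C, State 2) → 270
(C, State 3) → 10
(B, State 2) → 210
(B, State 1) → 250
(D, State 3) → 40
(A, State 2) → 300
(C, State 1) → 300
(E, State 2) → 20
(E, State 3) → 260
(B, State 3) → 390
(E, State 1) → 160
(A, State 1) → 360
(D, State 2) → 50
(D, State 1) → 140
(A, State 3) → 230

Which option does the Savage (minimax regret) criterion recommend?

Column bests: State 1=360, State 2=300, State 3=390.
A regrets: 0, 0, 160 → max 160
B regrets: 110, 90, 0 → max 110
C regrets: 60, 30, 380 → max 380
D regrets: 220, 250, 350 → max 350
E regrets: 200, 280, 130 → max 280
Smallest max regret = 110 → B.

B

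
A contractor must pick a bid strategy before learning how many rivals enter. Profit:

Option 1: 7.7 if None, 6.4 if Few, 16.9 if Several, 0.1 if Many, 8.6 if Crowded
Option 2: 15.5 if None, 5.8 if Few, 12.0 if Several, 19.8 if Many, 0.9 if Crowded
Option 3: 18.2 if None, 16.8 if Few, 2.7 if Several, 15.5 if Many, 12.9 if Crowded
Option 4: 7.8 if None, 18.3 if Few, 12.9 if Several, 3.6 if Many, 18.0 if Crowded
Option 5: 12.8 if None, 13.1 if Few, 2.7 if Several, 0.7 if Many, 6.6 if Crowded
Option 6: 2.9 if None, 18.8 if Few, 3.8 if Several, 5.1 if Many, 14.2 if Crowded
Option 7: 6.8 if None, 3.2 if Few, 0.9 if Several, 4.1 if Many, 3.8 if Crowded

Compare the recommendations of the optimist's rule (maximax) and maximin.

maximax → Option 2; maximin → Option 4 (disagree)

Row maxima: Option 1=16.9, Option 2=19.8, Option 3=18.2, Option 4=18.3, Option 5=13.1, Option 6=18.8, Option 7=6.8
Best best-case = 19.8 → Option 2.
Row minima: Option 1=0.1, Option 2=0.9, Option 3=2.7, Option 4=3.6, Option 5=0.7, Option 6=2.9, Option 7=0.9
Best worst-case = 3.6 → Option 4.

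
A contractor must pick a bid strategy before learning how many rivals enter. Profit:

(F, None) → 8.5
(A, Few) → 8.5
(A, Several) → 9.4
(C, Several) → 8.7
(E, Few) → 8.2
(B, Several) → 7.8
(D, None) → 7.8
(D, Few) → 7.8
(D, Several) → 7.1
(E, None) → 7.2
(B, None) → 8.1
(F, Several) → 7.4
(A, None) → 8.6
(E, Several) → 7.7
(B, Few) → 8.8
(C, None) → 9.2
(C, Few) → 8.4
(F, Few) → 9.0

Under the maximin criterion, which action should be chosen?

A

Row minima: A=8.5, B=7.8, C=8.4, D=7.1, E=7.2, F=7.4
Best worst-case = 8.5 → A.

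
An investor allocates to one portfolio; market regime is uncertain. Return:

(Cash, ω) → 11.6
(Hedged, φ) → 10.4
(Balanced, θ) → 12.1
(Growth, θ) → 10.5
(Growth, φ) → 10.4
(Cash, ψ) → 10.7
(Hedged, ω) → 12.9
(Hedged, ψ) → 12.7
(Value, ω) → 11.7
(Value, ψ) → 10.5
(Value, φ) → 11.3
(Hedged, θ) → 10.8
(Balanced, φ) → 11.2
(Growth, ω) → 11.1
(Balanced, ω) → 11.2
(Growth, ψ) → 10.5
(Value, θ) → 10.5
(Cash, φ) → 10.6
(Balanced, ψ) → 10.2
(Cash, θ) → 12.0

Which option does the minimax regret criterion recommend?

Hedged

Column bests: θ=12.1, φ=11.3, ψ=12.7, ω=12.9.
Value regrets: 1.6, 0.0, 2.2, 1.2 → max 2.2
Growth regrets: 1.6, 0.9, 2.2, 1.8 → max 2.2
Hedged regrets: 1.3, 0.9, 0.0, 0.0 → max 1.3
Balanced regrets: 0.0, 0.1, 2.5, 1.7 → max 2.5
Cash regrets: 0.1, 0.7, 2.0, 1.3 → max 2.0
Smallest max regret = 1.3 → Hedged.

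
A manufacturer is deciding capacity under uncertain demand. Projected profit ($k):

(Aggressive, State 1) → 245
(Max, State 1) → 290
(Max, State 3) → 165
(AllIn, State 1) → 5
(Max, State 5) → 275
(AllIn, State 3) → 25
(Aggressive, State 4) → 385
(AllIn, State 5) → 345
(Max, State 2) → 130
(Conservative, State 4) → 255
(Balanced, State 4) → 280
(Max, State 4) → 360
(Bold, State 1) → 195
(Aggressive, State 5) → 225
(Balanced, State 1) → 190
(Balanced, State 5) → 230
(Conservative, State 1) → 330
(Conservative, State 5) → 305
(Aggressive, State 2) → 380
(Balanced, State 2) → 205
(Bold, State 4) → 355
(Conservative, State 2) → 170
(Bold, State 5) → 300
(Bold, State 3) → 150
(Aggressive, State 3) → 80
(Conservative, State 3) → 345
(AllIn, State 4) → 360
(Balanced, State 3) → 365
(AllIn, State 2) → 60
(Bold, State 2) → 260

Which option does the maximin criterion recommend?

Balanced

Row minima: Conservative=170, Balanced=190, Aggressive=80, Bold=150, AllIn=5, Max=130
Best worst-case = 190 → Balanced.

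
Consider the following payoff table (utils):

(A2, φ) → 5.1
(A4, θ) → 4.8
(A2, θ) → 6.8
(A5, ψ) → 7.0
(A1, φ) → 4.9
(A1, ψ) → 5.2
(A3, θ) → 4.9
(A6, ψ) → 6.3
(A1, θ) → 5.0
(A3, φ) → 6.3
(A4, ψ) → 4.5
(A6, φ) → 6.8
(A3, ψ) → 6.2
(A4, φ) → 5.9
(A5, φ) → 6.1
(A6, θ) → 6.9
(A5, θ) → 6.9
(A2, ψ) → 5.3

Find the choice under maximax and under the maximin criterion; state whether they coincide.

Row maxima: A1=5.2, A2=6.8, A3=6.3, A4=5.9, A5=7.0, A6=6.9
Best best-case = 7.0 → A5.
Row minima: A1=4.9, A2=5.1, A3=4.9, A4=4.5, A5=6.1, A6=6.3
Best worst-case = 6.3 → A6.

maximax → A5; maximin → A6 (disagree)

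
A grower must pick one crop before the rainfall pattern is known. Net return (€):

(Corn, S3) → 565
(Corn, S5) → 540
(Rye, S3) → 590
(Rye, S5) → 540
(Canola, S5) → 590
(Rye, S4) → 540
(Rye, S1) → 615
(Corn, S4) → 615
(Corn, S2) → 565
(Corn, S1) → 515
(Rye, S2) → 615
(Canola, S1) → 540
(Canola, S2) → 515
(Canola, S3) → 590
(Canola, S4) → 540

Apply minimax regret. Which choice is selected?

Column bests: S1=615, S2=615, S3=590, S4=615, S5=590.
Canola regrets: 75, 100, 0, 75, 0 → max 100
Corn regrets: 100, 50, 25, 0, 50 → max 100
Rye regrets: 0, 0, 0, 75, 50 → max 75
Smallest max regret = 75 → Rye.

Rye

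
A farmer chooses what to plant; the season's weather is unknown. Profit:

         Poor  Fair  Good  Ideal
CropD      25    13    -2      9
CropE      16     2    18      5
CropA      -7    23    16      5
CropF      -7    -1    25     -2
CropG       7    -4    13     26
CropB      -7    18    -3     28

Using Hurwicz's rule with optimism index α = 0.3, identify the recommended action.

CropD: 0.3·25 + 0.7·(-2) = 6.1
CropE: 0.3·18 + 0.7·2 = 6.8
CropA: 0.3·23 + 0.7·(-7) = 2
CropF: 0.3·25 + 0.7·(-7) = 2.6
CropG: 0.3·26 + 0.7·(-4) = 5
CropB: 0.3·28 + 0.7·(-7) = 3.5
Highest Hurwicz score = 6.8 → CropE.

CropE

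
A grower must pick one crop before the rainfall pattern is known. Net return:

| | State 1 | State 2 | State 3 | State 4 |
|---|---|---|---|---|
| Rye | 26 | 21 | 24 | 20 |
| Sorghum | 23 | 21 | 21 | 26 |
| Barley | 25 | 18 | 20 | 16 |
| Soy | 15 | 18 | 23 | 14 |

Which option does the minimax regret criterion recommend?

Sorghum

Column bests: State 1=26, State 2=21, State 3=24, State 4=26.
Rye regrets: 0, 0, 0, 6 → max 6
Sorghum regrets: 3, 0, 3, 0 → max 3
Barley regrets: 1, 3, 4, 10 → max 10
Soy regrets: 11, 3, 1, 12 → max 12
Smallest max regret = 3 → Sorghum.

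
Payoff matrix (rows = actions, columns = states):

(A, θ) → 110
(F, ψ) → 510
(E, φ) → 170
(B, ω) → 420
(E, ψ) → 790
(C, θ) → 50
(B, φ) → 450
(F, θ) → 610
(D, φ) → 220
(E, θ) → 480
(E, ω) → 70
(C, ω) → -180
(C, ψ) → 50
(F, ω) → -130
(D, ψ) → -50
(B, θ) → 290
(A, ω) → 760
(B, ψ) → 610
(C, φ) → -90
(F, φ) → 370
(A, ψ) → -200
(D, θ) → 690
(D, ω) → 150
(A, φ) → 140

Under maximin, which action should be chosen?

Row minima: A=-200, B=290, C=-180, D=-50, E=70, F=-130
Best worst-case = 290 → B.

B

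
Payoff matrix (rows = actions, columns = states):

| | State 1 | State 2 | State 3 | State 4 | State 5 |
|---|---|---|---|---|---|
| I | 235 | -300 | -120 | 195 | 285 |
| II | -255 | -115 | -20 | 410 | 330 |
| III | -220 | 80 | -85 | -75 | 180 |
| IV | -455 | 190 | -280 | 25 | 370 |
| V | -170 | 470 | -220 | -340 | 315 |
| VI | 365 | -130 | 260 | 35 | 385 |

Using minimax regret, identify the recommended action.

Column bests: State 1=365, State 2=470, State 3=260, State 4=410, State 5=385.
I regrets: 130, 770, 380, 215, 100 → max 770
II regrets: 620, 585, 280, 0, 55 → max 620
III regrets: 585, 390, 345, 485, 205 → max 585
IV regrets: 820, 280, 540, 385, 15 → max 820
V regrets: 535, 0, 480, 750, 70 → max 750
VI regrets: 0, 600, 0, 375, 0 → max 600
Smallest max regret = 585 → III.

III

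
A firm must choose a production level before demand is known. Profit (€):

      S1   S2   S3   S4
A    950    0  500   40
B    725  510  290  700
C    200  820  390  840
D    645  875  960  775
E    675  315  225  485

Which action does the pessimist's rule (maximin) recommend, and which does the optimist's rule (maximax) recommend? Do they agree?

maximin → D; maximax → D (agree)

Row minima: A=0, B=290, C=200, D=645, E=225
Best worst-case = 645 → D.
Row maxima: A=950, B=725, C=840, D=960, E=675
Best best-case = 960 → D.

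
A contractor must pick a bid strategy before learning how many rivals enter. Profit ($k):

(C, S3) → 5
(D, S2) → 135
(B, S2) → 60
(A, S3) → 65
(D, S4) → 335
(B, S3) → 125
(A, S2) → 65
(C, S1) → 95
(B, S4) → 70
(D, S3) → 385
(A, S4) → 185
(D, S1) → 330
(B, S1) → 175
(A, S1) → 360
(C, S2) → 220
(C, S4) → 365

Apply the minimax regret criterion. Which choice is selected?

D

Column bests: S1=360, S2=220, S3=385, S4=365.
A regrets: 0, 155, 320, 180 → max 320
B regrets: 185, 160, 260, 295 → max 295
C regrets: 265, 0, 380, 0 → max 380
D regrets: 30, 85, 0, 30 → max 85
Smallest max regret = 85 → D.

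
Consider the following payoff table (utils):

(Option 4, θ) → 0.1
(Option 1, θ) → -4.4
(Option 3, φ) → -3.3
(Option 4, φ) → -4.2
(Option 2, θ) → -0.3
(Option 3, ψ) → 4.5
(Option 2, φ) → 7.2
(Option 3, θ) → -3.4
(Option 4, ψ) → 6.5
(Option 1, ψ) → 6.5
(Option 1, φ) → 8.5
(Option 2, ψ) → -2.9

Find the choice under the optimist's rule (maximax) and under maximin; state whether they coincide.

Row maxima: Option 1=8.5, Option 2=7.2, Option 3=4.5, Option 4=6.5
Best best-case = 8.5 → Option 1.
Row minima: Option 1=-4.4, Option 2=-2.9, Option 3=-3.4, Option 4=-4.2
Best worst-case = -2.9 → Option 2.

maximax → Option 1; maximin → Option 2 (disagree)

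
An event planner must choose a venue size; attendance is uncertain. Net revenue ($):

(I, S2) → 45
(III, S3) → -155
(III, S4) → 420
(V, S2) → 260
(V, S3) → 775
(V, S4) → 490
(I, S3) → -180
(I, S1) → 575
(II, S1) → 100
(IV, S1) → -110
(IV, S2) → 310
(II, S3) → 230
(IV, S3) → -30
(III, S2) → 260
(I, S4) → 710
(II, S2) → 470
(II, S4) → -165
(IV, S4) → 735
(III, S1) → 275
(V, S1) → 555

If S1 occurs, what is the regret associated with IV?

685

Best payoff under S1 is 575.
Regret = 575 − (-110) = 685.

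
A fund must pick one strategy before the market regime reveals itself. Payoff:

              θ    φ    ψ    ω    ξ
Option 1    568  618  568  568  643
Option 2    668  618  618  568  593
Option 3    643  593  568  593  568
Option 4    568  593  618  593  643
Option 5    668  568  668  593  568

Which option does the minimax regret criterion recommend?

Column bests: θ=668, φ=618, ψ=668, ω=593, ξ=643.
Option 1 regrets: 100, 0, 100, 25, 0 → max 100
Option 2 regrets: 0, 0, 50, 25, 50 → max 50
Option 3 regrets: 25, 25, 100, 0, 75 → max 100
Option 4 regrets: 100, 25, 50, 0, 0 → max 100
Option 5 regrets: 0, 50, 0, 0, 75 → max 75
Smallest max regret = 50 → Option 2.

Option 2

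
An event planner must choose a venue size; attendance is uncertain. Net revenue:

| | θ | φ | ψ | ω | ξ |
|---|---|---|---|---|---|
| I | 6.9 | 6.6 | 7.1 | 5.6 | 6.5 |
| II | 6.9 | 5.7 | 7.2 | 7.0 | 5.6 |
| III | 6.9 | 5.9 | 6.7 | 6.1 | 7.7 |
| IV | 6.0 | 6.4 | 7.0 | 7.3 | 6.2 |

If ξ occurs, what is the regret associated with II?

2.1

Best payoff under ξ is 7.7.
Regret = 7.7 − 5.6 = 2.1.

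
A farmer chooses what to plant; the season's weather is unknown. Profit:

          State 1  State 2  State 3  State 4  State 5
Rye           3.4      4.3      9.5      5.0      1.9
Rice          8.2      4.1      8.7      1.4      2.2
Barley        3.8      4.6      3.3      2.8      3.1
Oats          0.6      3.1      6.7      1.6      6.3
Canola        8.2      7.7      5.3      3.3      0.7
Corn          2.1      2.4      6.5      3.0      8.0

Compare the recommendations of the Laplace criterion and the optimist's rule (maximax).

Row averages: Rye=4.82, Rice=4.92, Barley=3.52, Oats=3.66, Canola=5.04, Corn=4.4
Highest average = 5.04 → Canola.
Row maxima: Rye=9.5, Rice=8.7, Barley=4.6, Oats=6.7, Canola=8.2, Corn=8.0
Best best-case = 9.5 → Rye.

laplace → Canola; maximax → Rye (disagree)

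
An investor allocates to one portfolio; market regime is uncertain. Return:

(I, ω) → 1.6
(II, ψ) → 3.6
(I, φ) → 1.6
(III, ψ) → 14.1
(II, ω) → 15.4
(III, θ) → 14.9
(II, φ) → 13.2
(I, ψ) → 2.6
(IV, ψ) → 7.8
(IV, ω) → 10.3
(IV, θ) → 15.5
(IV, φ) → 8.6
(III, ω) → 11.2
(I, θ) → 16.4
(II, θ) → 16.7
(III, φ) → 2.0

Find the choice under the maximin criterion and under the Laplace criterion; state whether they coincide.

Row minima: I=1.6, II=3.6, III=2.0, IV=7.8
Best worst-case = 7.8 → IV.
Row averages: I=5.55, II=12.225, III=10.55, IV=10.55
Highest average = 12.225 → II.

maximin → IV; laplace → II (disagree)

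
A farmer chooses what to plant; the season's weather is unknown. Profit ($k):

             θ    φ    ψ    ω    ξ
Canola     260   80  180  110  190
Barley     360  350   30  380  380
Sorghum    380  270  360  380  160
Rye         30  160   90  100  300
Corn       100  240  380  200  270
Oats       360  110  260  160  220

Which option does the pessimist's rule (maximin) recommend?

Row minima: Canola=80, Barley=30, Sorghum=160, Rye=30, Corn=100, Oats=110
Best worst-case = 160 → Sorghum.

Sorghum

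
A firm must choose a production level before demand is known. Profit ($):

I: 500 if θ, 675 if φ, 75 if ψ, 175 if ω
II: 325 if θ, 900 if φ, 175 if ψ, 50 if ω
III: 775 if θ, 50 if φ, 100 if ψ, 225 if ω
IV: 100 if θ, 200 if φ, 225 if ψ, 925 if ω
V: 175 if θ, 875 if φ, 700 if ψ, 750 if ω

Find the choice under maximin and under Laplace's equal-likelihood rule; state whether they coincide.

Row minima: I=75, II=50, III=50, IV=100, V=175
Best worst-case = 175 → V.
Row averages: I=356.25, II=362.5, III=287.5, IV=362.5, V=625
Highest average = 625 → V.

maximin → V; laplace → V (agree)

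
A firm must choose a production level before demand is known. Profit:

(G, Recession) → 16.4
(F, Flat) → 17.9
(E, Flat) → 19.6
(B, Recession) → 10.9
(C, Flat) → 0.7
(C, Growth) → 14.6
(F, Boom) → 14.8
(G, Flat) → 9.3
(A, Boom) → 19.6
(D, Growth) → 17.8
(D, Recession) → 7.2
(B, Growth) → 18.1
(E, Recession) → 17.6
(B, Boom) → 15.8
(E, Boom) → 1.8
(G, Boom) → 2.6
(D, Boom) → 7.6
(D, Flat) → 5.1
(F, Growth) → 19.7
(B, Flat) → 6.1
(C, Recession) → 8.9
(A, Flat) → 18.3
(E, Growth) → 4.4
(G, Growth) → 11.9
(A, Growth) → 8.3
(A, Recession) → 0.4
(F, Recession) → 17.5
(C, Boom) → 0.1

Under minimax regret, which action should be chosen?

F

Column bests: Recession=17.6, Flat=19.6, Growth=19.7, Boom=19.6.
A regrets: 17.2, 1.3, 11.4, 0.0 → max 17.2
B regrets: 6.7, 13.5, 1.6, 3.8 → max 13.5
C regrets: 8.7, 18.9, 5.1, 19.5 → max 19.5
D regrets: 10.4, 14.5, 1.9, 12.0 → max 14.5
E regrets: 0.0, 0.0, 15.3, 17.8 → max 17.8
F regrets: 0.1, 1.7, 0.0, 4.8 → max 4.8
G regrets: 1.2, 10.3, 7.8, 17.0 → max 17.0
Smallest max regret = 4.8 → F.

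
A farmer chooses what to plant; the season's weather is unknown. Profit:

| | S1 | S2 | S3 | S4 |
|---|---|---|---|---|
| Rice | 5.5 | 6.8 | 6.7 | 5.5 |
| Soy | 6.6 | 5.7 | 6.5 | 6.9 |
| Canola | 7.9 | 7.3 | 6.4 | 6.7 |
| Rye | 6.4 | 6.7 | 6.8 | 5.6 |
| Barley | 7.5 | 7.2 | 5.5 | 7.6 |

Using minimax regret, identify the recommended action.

Canola

Column bests: S1=7.9, S2=7.3, S3=6.8, S4=7.6.
Rice regrets: 2.4, 0.5, 0.1, 2.1 → max 2.4
Soy regrets: 1.3, 1.6, 0.3, 0.7 → max 1.6
Canola regrets: 0.0, 0.0, 0.4, 0.9 → max 0.9
Rye regrets: 1.5, 0.6, 0.0, 2.0 → max 2.0
Barley regrets: 0.4, 0.1, 1.3, 0.0 → max 1.3
Smallest max regret = 0.9 → Canola.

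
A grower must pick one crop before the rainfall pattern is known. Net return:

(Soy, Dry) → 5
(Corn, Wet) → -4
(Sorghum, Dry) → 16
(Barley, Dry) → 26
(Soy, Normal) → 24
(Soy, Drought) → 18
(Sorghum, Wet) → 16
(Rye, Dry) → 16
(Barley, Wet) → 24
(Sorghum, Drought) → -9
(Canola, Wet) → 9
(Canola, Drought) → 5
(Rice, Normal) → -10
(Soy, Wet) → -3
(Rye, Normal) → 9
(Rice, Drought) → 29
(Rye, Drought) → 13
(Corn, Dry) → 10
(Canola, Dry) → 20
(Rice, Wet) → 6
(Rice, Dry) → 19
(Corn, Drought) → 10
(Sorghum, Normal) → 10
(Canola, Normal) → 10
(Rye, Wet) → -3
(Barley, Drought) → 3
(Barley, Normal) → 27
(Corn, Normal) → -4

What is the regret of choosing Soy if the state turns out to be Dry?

Best payoff under Dry is 26.
Regret = 26 − 5 = 21.

21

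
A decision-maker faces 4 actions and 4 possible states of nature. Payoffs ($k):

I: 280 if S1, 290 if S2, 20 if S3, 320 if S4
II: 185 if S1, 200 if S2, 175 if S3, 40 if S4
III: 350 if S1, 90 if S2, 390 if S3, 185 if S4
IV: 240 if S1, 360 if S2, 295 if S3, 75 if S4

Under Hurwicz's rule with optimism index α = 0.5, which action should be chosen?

III

I: 0.5·320 + 0.5·20 = 170
II: 0.5·200 + 0.5·40 = 120
III: 0.5·390 + 0.5·90 = 240
IV: 0.5·360 + 0.5·75 = 217.5
Highest Hurwicz score = 240 → III.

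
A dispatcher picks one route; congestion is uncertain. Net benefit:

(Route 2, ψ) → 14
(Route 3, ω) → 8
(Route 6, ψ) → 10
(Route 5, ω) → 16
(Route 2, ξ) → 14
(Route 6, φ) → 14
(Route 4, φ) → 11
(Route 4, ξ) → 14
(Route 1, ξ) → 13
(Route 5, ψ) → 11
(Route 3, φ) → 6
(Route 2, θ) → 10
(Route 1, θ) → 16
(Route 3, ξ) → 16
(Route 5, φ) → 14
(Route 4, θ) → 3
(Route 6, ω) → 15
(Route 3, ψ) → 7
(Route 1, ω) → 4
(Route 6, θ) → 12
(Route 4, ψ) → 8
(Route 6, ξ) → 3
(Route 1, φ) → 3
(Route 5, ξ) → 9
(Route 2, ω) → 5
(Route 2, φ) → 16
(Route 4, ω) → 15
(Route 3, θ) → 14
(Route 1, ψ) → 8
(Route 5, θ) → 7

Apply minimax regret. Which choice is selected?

Column bests: θ=16, φ=16, ψ=14, ω=16, ξ=16.
Route 1 regrets: 0, 13, 6, 12, 3 → max 13
Route 2 regrets: 6, 0, 0, 11, 2 → max 11
Route 3 regrets: 2, 10, 7, 8, 0 → max 10
Route 4 regrets: 13, 5, 6, 1, 2 → max 13
Route 5 regrets: 9, 2, 3, 0, 7 → max 9
Route 6 regrets: 4, 2, 4, 1, 13 → max 13
Smallest max regret = 9 → Route 5.

Route 5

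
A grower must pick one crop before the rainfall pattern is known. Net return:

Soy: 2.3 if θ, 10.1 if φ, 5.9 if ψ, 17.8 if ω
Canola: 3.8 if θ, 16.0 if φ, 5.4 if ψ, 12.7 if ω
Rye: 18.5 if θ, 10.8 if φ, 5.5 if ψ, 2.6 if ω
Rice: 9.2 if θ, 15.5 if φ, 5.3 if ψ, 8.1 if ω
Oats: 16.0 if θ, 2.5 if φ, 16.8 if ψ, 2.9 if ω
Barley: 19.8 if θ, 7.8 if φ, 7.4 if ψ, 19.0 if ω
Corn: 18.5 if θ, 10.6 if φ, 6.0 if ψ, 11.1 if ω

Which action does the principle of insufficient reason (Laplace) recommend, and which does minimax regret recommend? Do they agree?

laplace → Barley; minimax regret → Barley (agree)

Row averages: Soy=9.025, Canola=9.475, Rye=9.35, Rice=9.525, Oats=9.55, Barley=13.5, Corn=11.55
Highest average = 13.5 → Barley.
Column bests: θ=19.8, φ=16.0, ψ=16.8, ω=19.0.
Soy regrets: 17.5, 5.9, 10.9, 1.2 → max 17.5
Canola regrets: 16.0, 0.0, 11.4, 6.3 → max 16.0
Rye regrets: 1.3, 5.2, 11.3, 16.4 → max 16.4
Rice regrets: 10.6, 0.5, 11.5, 10.9 → max 11.5
Oats regrets: 3.8, 13.5, 0.0, 16.1 → max 16.1
Barley regrets: 0.0, 8.2, 9.4, 0.0 → max 9.4
Corn regrets: 1.3, 5.4, 10.8, 7.9 → max 10.8
Smallest max regret = 9.4 → Barley.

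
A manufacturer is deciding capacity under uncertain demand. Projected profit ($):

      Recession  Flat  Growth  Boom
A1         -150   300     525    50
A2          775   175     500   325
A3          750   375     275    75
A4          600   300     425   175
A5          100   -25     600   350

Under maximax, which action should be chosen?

Row maxima: A1=525, A2=775, A3=750, A4=600, A5=600
Best best-case = 775 → A2.

A2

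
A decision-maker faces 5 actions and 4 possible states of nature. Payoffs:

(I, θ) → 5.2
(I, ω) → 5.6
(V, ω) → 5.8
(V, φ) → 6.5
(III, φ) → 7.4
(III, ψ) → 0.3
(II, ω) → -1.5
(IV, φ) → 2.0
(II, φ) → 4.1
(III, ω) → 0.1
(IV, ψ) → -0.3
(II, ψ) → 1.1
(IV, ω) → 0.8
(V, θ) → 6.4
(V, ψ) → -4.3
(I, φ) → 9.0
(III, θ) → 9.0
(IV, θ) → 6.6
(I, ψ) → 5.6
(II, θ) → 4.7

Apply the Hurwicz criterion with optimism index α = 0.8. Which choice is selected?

I: 0.8·9.0 + 0.2·5.2 = 8.24
II: 0.8·4.7 + 0.2·(-1.5) = 3.46
III: 0.8·9.0 + 0.2·0.1 = 7.22
IV: 0.8·6.6 + 0.2·(-0.3) = 5.22
V: 0.8·6.5 + 0.2·(-4.3) = 4.34
Highest Hurwicz score = 8.24 → I.

I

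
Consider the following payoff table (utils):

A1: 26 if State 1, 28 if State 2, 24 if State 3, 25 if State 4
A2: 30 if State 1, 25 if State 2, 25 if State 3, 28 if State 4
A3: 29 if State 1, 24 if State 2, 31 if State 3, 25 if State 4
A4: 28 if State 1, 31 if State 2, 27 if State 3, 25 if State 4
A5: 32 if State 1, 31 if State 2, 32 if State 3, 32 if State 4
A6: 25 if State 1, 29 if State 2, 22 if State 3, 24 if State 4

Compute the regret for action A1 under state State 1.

6

Best payoff under State 1 is 32.
Regret = 32 − 26 = 6.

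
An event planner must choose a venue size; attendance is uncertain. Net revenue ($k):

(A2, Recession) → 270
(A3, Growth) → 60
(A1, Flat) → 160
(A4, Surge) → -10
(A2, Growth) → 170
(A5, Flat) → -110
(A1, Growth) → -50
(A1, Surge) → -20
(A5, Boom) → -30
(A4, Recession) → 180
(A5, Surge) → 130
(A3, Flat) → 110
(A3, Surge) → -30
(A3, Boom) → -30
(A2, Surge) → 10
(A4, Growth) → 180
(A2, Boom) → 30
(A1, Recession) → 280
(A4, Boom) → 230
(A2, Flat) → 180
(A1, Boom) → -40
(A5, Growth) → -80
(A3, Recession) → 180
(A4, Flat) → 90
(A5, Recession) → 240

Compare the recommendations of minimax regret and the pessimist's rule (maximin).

Column bests: Recession=280, Flat=180, Growth=180, Boom=230, Surge=130.
A1 regrets: 0, 20, 230, 270, 150 → max 270
A2 regrets: 10, 0, 10, 200, 120 → max 200
A3 regrets: 100, 70, 120, 260, 160 → max 260
A4 regrets: 100, 90, 0, 0, 140 → max 140
A5 regrets: 40, 290, 260, 260, 0 → max 290
Smallest max regret = 140 → A4.
Row minima: A1=-50, A2=10, A3=-30, A4=-10, A5=-110
Best worst-case = 10 → A2.

minimax regret → A4; maximin → A2 (disagree)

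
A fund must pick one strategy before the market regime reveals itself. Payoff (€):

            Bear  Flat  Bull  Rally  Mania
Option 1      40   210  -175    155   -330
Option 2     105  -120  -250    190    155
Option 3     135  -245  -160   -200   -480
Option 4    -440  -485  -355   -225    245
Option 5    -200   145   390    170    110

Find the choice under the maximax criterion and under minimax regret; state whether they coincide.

maximax → Option 5; minimax regret → Option 5 (agree)

Row maxima: Option 1=210, Option 2=190, Option 3=135, Option 4=245, Option 5=390
Best best-case = 390 → Option 5.
Column bests: Bear=135, Flat=210, Bull=390, Rally=190, Mania=245.
Option 1 regrets: 95, 0, 565, 35, 575 → max 575
Option 2 regrets: 30, 330, 640, 0, 90 → max 640
Option 3 regrets: 0, 455, 550, 390, 725 → max 725
Option 4 regrets: 575, 695, 745, 415, 0 → max 745
Option 5 regrets: 335, 65, 0, 20, 135 → max 335
Smallest max regret = 335 → Option 5.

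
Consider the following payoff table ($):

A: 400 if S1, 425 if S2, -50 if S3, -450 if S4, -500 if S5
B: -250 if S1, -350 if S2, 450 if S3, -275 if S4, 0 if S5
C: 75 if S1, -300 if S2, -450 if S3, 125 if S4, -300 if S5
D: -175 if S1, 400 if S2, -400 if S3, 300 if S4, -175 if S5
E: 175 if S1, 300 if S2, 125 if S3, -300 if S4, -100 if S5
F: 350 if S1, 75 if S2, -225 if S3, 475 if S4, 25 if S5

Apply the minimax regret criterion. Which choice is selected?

Column bests: S1=400, S2=425, S3=450, S4=475, S5=25.
A regrets: 0, 0, 500, 925, 525 → max 925
B regrets: 650, 775, 0, 750, 25 → max 775
C regrets: 325, 725, 900, 350, 325 → max 900
D regrets: 575, 25, 850, 175, 200 → max 850
E regrets: 225, 125, 325, 775, 125 → max 775
F regrets: 50, 350, 675, 0, 0 → max 675
Smallest max regret = 675 → F.

F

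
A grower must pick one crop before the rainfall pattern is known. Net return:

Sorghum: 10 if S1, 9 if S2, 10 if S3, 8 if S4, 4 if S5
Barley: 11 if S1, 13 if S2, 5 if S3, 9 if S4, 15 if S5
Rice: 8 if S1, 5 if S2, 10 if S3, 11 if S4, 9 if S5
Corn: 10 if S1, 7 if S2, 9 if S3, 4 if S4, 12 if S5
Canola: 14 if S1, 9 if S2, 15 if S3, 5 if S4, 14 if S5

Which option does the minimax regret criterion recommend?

Column bests: S1=14, S2=13, S3=15, S4=11, S5=15.
Sorghum regrets: 4, 4, 5, 3, 11 → max 11
Barley regrets: 3, 0, 10, 2, 0 → max 10
Rice regrets: 6, 8, 5, 0, 6 → max 8
Corn regrets: 4, 6, 6, 7, 3 → max 7
Canola regrets: 0, 4, 0, 6, 1 → max 6
Smallest max regret = 6 → Canola.

Canola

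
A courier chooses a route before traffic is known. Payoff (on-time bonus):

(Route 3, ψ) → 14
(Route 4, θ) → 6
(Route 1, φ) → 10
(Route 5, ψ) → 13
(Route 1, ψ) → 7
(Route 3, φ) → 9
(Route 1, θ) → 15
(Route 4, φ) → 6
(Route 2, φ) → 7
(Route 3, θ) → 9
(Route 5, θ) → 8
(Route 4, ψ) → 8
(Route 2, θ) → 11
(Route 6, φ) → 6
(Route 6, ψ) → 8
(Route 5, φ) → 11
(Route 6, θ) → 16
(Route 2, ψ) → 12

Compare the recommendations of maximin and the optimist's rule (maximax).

Row minima: Route 1=7, Route 2=7, Route 3=9, Route 4=6, Route 5=8, Route 6=6
Best worst-case = 9 → Route 3.
Row maxima: Route 1=15, Route 2=12, Route 3=14, Route 4=8, Route 5=13, Route 6=16
Best best-case = 16 → Route 6.

maximin → Route 3; maximax → Route 6 (disagree)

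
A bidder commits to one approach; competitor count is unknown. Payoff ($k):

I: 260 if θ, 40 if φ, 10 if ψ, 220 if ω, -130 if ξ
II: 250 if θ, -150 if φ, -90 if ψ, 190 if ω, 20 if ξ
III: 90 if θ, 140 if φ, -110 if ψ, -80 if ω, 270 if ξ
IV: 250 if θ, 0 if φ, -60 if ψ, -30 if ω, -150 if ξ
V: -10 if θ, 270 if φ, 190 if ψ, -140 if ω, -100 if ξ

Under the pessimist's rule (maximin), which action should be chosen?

Row minima: I=-130, II=-150, III=-110, IV=-150, V=-140
Best worst-case = -110 → III.

III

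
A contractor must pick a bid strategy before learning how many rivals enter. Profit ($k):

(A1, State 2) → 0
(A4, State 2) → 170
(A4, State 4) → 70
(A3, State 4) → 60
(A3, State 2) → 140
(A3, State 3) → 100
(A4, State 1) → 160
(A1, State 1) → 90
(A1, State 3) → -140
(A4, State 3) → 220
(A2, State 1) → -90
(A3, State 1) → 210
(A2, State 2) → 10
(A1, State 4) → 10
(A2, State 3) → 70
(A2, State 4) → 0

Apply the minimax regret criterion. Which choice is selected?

Column bests: State 1=210, State 2=170, State 3=220, State 4=70.
A1 regrets: 120, 170, 360, 60 → max 360
A2 regrets: 300, 160, 150, 70 → max 300
A3 regrets: 0, 30, 120, 10 → max 120
A4 regrets: 50, 0, 0, 0 → max 50
Smallest max regret = 50 → A4.

A4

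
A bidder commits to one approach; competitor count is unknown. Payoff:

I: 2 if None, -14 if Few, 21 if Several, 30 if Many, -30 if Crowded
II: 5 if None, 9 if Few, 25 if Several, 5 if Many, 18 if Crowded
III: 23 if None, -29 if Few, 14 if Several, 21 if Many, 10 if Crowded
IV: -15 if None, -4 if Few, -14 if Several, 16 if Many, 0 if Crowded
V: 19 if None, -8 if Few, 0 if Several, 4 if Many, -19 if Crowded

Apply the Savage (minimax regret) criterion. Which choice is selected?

Column bests: None=23, Few=9, Several=25, Many=30, Crowded=18.
I regrets: 21, 23, 4, 0, 48 → max 48
II regrets: 18, 0, 0, 25, 0 → max 25
III regrets: 0, 38, 11, 9, 8 → max 38
IV regrets: 38, 13, 39, 14, 18 → max 39
V regrets: 4, 17, 25, 26, 37 → max 37
Smallest max regret = 25 → II.

II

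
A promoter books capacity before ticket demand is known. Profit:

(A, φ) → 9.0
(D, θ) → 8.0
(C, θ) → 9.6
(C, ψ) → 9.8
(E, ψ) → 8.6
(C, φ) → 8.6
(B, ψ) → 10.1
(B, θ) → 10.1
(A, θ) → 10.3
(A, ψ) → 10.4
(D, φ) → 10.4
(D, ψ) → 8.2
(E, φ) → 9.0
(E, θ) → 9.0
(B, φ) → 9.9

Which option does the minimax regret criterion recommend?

Column bests: θ=10.3, φ=10.4, ψ=10.4.
A regrets: 0.0, 1.4, 0.0 → max 1.4
B regrets: 0.2, 0.5, 0.3 → max 0.5
C regrets: 0.7, 1.8, 0.6 → max 1.8
D regrets: 2.3, 0.0, 2.2 → max 2.3
E regrets: 1.3, 1.4, 1.8 → max 1.8
Smallest max regret = 0.5 → B.

B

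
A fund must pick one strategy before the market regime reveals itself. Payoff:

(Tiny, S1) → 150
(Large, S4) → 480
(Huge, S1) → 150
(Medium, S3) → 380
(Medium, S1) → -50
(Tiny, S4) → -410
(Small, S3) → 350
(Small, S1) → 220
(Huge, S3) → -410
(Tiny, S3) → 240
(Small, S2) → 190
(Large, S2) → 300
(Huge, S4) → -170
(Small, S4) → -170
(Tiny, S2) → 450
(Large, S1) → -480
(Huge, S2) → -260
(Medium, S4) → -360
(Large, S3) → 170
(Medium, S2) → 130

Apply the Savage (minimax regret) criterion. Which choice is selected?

Column bests: S1=220, S2=450, S3=380, S4=480.
Tiny regrets: 70, 0, 140, 890 → max 890
Small regrets: 0, 260, 30, 650 → max 650
Medium regrets: 270, 320, 0, 840 → max 840
Large regrets: 700, 150, 210, 0 → max 700
Huge regrets: 70, 710, 790, 650 → max 790
Smallest max regret = 650 → Small.

Small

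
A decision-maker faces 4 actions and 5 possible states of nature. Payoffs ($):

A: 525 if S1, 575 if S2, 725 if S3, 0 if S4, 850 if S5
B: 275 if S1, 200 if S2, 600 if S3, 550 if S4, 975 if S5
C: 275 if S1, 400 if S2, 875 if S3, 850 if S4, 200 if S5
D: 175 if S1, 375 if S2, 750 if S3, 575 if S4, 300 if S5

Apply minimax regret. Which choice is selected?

B

Column bests: S1=525, S2=575, S3=875, S4=850, S5=975.
A regrets: 0, 0, 150, 850, 125 → max 850
B regrets: 250, 375, 275, 300, 0 → max 375
C regrets: 250, 175, 0, 0, 775 → max 775
D regrets: 350, 200, 125, 275, 675 → max 675
Smallest max regret = 375 → B.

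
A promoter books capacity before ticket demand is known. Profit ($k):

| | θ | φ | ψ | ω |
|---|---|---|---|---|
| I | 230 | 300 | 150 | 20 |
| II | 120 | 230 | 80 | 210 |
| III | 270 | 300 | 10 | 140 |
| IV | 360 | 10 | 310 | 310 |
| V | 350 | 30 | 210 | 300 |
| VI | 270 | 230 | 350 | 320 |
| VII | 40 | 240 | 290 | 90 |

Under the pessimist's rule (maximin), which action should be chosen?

VI

Row minima: I=20, II=80, III=10, IV=10, V=30, VI=230, VII=40
Best worst-case = 230 → VI.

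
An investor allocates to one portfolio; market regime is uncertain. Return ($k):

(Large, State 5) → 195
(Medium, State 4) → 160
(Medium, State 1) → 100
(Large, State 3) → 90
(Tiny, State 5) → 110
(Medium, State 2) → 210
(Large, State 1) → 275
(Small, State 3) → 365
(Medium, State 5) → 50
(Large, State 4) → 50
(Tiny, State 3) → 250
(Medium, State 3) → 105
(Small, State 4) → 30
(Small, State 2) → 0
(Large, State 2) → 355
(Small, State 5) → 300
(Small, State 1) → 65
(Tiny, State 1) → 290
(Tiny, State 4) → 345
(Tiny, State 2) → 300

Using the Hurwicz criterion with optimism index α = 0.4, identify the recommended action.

Tiny: 0.4·345 + 0.6·110 = 204
Small: 0.4·365 + 0.6·0 = 146
Medium: 0.4·210 + 0.6·50 = 114
Large: 0.4·355 + 0.6·50 = 172
Highest Hurwicz score = 204 → Tiny.

Tiny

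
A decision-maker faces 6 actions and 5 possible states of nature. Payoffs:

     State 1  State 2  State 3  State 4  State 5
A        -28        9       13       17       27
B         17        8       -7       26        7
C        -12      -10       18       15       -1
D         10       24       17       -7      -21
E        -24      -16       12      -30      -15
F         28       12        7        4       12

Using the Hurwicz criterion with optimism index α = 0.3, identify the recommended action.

F

A: 0.3·27 + 0.7·(-28) = -11.5
B: 0.3·26 + 0.7·(-7) = 2.9
C: 0.3·18 + 0.7·(-12) = -3
D: 0.3·24 + 0.7·(-21) = -7.5
E: 0.3·12 + 0.7·(-30) = -17.4
F: 0.3·28 + 0.7·4 = 11.2
Highest Hurwicz score = 11.2 → F.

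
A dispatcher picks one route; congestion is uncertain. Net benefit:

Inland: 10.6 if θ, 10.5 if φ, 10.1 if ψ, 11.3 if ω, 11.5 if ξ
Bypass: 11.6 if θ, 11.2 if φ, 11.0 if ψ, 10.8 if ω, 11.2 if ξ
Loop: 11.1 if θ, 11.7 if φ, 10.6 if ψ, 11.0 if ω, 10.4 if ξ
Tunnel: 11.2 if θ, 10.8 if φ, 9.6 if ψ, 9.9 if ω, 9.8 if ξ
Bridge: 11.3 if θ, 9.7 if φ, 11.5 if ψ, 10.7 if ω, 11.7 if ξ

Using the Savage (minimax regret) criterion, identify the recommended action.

Column bests: θ=11.6, φ=11.7, ψ=11.5, ω=11.3, ξ=11.7.
Inland regrets: 1.0, 1.2, 1.4, 0.0, 0.2 → max 1.4
Bypass regrets: 0.0, 0.5, 0.5, 0.5, 0.5 → max 0.5
Loop regrets: 0.5, 0.0, 0.9, 0.3, 1.3 → max 1.3
Tunnel regrets: 0.4, 0.9, 1.9, 1.4, 1.9 → max 1.9
Bridge regrets: 0.3, 2.0, 0.0, 0.6, 0.0 → max 2.0
Smallest max regret = 0.5 → Bypass.

Bypass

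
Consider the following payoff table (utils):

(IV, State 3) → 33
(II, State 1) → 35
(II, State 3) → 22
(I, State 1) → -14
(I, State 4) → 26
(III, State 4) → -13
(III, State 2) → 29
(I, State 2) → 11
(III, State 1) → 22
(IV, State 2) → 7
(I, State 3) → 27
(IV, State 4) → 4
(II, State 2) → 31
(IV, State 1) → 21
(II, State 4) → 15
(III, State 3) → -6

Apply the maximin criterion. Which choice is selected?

Row minima: I=-14, II=15, III=-13, IV=4
Best worst-case = 15 → II.

II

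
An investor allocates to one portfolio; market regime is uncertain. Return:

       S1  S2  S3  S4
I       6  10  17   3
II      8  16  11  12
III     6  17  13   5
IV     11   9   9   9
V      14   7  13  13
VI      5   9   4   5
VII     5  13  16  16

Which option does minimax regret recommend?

Column bests: S1=14, S2=17, S3=17, S4=16.
I regrets: 8, 7, 0, 13 → max 13
II regrets: 6, 1, 6, 4 → max 6
III regrets: 8, 0, 4, 11 → max 11
IV regrets: 3, 8, 8, 7 → max 8
V regrets: 0, 10, 4, 3 → max 10
VI regrets: 9, 8, 13, 11 → max 13
VII regrets: 9, 4, 1, 0 → max 9
Smallest max regret = 6 → II.

II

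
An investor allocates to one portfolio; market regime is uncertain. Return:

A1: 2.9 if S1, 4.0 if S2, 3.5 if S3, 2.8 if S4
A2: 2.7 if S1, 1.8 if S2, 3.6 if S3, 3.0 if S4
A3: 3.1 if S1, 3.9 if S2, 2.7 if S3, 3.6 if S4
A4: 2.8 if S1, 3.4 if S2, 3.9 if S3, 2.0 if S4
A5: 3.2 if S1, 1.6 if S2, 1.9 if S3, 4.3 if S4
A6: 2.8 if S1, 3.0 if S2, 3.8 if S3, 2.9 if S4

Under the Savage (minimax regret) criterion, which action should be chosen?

Column bests: S1=3.2, S2=4.0, S3=3.9, S4=4.3.
A1 regrets: 0.3, 0.0, 0.4, 1.5 → max 1.5
A2 regrets: 0.5, 2.2, 0.3, 1.3 → max 2.2
A3 regrets: 0.1, 0.1, 1.2, 0.7 → max 1.2
A4 regrets: 0.4, 0.6, 0.0, 2.3 → max 2.3
A5 regrets: 0.0, 2.4, 2.0, 0.0 → max 2.4
A6 regrets: 0.4, 1.0, 0.1, 1.4 → max 1.4
Smallest max regret = 1.2 → A3.

A3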